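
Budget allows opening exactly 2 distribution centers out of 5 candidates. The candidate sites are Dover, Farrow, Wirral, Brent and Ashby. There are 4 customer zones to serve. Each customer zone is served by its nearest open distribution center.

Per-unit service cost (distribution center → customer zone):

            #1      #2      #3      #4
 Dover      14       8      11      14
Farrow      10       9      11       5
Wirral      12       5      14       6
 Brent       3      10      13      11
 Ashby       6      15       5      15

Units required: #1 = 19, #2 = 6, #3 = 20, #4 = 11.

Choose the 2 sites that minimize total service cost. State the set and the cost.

Choose Wirral and Ashby; total service cost 310.

With exactly 2 open, each customer zone uses its cheapest among the chosen.
{Wirral, Ashby}: #1→Ashby 6·19=114, #2→Wirral 5·6=30, #3→Ashby 5·20=100, #4→Wirral 6·11=66. Service cost 310.
{Farrow, Ashby}: service cost 323
{Brent, Ashby}: service cost 338
Among all 10 size-2 choices, {Wirral, Ashby} is lowest.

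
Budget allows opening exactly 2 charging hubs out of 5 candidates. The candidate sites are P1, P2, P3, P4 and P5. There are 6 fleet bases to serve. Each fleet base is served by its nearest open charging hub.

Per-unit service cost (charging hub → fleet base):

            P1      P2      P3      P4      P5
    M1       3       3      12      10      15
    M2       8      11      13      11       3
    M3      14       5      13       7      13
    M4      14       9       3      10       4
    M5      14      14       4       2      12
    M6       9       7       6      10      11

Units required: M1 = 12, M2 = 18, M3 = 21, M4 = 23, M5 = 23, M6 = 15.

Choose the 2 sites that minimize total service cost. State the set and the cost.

With exactly 2 open, each fleet base uses its cheapest among the chosen.
{P2, P3}: M1→P2 3·12=36, M2→P2 11·18=198, M3→P2 5·21=105, M4→P3 3·23=69, M5→P3 4·23=92, M6→P3 6·15=90. Service cost 590.
{P4, P5}: service cost 609
{P2, P5}: service cost 668
Among all 10 size-2 choices, {P2, P3} is lowest.

Choose P2 and P3; total service cost 590.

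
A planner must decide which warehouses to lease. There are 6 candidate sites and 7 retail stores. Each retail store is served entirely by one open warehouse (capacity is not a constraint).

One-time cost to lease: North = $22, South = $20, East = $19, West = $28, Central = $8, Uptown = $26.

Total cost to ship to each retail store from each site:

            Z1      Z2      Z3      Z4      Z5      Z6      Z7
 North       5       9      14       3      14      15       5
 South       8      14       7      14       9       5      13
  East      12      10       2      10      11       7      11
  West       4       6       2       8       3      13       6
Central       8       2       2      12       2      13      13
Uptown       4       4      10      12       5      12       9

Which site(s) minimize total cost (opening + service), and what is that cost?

For any fixed open set, each retail store goes to its cheapest open site; total = fixed + service.
{Central}: Z1→Central 8, Z2→Central 2, Z3→Central 2, Z4→Central 12, Z5→Central 2, Z6→Central 13, Z7→Central 13. Service 52; fixed 8; total 60.
{North, Central}: service 32 + fixed 30 = 62
{East, Central}: service 42 + fixed 27 = 69
{North, South, East, West, Central, Uptown}: service 23 + fixed 123 = 146
No other subset beats 60.

Open Central only; minimum total cost 60.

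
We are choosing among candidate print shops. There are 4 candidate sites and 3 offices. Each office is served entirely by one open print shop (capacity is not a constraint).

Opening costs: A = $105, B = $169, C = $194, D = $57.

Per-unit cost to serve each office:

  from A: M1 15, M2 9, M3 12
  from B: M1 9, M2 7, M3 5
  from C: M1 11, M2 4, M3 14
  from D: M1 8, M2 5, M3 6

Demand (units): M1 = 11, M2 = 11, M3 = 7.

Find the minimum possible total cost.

For any fixed open set, each office goes to its cheapest open site; total = fixed + service.
{D}: M1→D 8·11=88, M2→D 5·11=55, M3→D 6·7=42. Service 185; fixed 57; total 242.
{A, D}: M1→D 8·11=88, M2→D 5·11=55, M3→D 6·7=42. Service 185; fixed 162; total 347.
{B}: M1→B 9·11=99, M2→B 7·11=77, M3→B 5·7=35. Service 211; fixed 169; total 380.
{A, B, C, D}: M1→D 8·11=88, M2→C 4·11=44, M3→B 5·7=35. Service 167; fixed 525; total 692.
No other subset beats 242.

Minimum total cost: 242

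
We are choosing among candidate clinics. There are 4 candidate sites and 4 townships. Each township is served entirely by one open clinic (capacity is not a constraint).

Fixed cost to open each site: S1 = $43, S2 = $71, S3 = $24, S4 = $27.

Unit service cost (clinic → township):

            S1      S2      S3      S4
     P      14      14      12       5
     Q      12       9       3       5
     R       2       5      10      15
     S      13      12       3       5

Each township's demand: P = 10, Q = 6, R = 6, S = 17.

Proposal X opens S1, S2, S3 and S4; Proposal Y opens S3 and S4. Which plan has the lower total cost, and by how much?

Proposal X: {S1, S2, S3, S4}: P→S4 5·10=50, Q→S3 3·6=18, R→S1 2·6=12, S→S3 3·17=51. Service 131; fixed 165; total 296.
Proposal Y: {S3, S4}: P→S4 5·10=50, Q→S3 3·6=18, R→S3 10·6=60, S→S3 3·17=51. Service 179; fixed 51; total 230.
Difference: |296 − 230| = 66.

Proposal Y is cheaper by 66.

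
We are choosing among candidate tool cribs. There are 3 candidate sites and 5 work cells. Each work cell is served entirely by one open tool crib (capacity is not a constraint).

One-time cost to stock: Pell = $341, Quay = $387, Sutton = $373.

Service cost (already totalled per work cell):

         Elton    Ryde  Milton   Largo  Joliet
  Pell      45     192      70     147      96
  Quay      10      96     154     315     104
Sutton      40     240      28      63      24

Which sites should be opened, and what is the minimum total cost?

For any fixed open set, each work cell goes to its cheapest open site; total = fixed + service.
{Sutton}: Elton→Sutton 40, Ryde→Sutton 240, Milton→Sutton 28, Largo→Sutton 63, Joliet→Sutton 24. Service 395; fixed 373; total 768.
{Pell}: service 550 + fixed 341 = 891
{Quay, Sutton}: service 221 + fixed 760 = 981
{Pell, Quay, Sutton}: service 221 + fixed 1101 = 1322
No other subset beats 768.

Open Sutton only; minimum total cost 768.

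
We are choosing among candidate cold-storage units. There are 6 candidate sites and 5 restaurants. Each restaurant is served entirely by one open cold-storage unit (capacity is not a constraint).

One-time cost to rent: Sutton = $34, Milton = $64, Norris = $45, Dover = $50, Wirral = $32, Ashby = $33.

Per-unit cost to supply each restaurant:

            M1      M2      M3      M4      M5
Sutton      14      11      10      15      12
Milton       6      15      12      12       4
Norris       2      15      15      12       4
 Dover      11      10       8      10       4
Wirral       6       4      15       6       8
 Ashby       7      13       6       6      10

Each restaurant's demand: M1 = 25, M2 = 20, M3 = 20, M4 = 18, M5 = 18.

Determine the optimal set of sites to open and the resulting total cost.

For any fixed open set, each restaurant goes to its cheapest open site; total = fixed + service.
{Norris, Wirral, Ashby}: M1→Norris 2·25=50, M2→Wirral 4·20=80, M3→Ashby 6·20=120, M4→Wirral 6·18=108, M5→Norris 4·18=72. Service 430; fixed 110; total 540.
{Sutton, Norris, Wirral, Ashby}: M1→Norris 2·25=50, M2→Wirral 4·20=80, M3→Ashby 6·20=120, M4→Wirral 6·18=108, M5→Norris 4·18=72. Service 430; fixed 144; total 574.
{Norris, Dover, Wirral, Ashby}: service 430 + fixed 160 = 590
{Sutton, Milton, Norris, Dover, Wirral, Ashby}: service 430 + fixed 258 = 688
No other subset beats 540.

Open Norris, Wirral and Ashby; minimum total cost 540.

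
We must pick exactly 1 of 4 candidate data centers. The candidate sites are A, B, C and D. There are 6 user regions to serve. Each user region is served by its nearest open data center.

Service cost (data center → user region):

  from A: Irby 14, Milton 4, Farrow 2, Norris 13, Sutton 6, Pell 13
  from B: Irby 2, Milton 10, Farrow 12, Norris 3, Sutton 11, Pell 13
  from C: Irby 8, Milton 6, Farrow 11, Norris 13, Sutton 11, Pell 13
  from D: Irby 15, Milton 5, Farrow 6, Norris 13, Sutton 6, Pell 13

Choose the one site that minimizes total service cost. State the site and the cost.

With exactly 1 open, each user region uses its cheapest among the chosen.
{B}: Irby→B 2, Milton→B 10, Farrow→B 12, Norris→B 3, Sutton→B 11, Pell→B 13. Service cost 51.
{A}: service cost 52
{D}: service cost 58
Among all 4 size-1 choices, {B} is lowest.

Choose B only; total service cost 51.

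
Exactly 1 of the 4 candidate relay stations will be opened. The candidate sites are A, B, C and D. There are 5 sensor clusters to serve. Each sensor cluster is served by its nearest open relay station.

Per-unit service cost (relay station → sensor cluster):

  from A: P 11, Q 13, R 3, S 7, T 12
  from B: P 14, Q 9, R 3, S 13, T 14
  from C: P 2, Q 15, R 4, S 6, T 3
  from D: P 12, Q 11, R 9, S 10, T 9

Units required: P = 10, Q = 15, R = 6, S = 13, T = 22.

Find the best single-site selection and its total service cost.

With exactly 1 open, each sensor cluster uses its cheapest among the chosen.
{C}: P→C 2·10=20, Q→C 15·15=225, R→C 4·6=24, S→C 6·13=78, T→C 3·22=66. Service cost 413.
{D}: service cost 667
{A}: service cost 678
Among all 4 size-1 choices, {C} is lowest.

Choose C only; total service cost 413.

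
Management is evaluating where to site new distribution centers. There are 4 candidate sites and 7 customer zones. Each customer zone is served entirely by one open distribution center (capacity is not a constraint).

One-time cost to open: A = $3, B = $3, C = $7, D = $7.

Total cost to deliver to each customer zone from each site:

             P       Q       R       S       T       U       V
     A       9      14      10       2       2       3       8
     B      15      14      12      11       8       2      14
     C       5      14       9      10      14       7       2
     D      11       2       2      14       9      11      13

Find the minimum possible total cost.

Minimum total cost: 35

For any fixed open set, each customer zone goes to its cheapest open site; total = fixed + service.
{A, C, D}: P→C 5, Q→D 2, R→D 2, S→A 2, T→A 2, U→A 3, V→C 2. Service 18; fixed 17; total 35.
{A, B, C, D}: service 17 + fixed 20 = 37
{A, D}: service 28 + fixed 10 = 38
{A}: service 48 + fixed 3 = 51
(All 15 nonempty subsets were checked; A, C and D is lowest.)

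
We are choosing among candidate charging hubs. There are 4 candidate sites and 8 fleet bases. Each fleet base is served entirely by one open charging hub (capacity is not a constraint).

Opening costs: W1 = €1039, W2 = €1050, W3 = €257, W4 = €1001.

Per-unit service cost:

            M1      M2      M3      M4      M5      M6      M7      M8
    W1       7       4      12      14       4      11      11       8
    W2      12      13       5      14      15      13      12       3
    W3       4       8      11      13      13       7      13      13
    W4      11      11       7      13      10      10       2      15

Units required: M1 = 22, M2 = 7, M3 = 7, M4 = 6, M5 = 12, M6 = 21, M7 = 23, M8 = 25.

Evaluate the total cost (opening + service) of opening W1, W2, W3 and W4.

Each fleet base is assigned to its cheapest site among the open ones.
{W1, W2, W3, W4}: M1→W3 4·22=88, M2→W1 4·7=28, M3→W2 5·7=35, M4→W3 13·6=78, M5→W1 4·12=48, M6→W3 7·21=147, M7→W4 2·23=46, M8→W2 3·25=75. Service 545; fixed 3347; total 3892.

Total cost: 3892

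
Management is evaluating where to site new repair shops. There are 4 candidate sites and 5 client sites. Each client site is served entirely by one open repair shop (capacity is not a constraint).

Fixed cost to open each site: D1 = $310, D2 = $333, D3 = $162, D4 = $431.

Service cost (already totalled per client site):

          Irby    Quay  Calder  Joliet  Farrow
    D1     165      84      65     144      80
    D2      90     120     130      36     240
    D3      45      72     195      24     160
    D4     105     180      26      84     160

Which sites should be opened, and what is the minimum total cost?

For any fixed open set, each client site goes to its cheapest open site; total = fixed + service.
{D3}: Irby→D3 45, Quay→D3 72, Calder→D3 195, Joliet→D3 24, Farrow→D3 160. Service 496; fixed 162; total 658.
{D1, D3}: service 286 + fixed 472 = 758
{D1}: service 538 + fixed 310 = 848
{D1, D2, D3, D4}: Irby→D3 45, Quay→D3 72, Calder→D4 26, Joliet→D3 24, Farrow→D1 80. Service 247; fixed 1236; total 1483.
(All 15 nonempty subsets were checked; D3 only is lowest.)

Open D3 only; minimum total cost 658.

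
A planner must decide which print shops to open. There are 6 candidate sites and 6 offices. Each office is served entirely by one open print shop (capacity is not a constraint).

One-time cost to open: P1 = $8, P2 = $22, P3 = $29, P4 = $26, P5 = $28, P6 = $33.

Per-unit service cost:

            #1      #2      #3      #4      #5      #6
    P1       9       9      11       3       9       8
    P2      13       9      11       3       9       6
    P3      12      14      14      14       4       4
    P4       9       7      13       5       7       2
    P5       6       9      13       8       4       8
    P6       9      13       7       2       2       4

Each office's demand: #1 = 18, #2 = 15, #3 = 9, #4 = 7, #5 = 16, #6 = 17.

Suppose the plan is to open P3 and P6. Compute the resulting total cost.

Total cost: 596

Each office is assigned to its cheapest site among the open ones.
{P3, P6}: #1→P6 9·18=162, #2→P6 13·15=195, #3→P6 7·9=63, #4→P6 2·7=14, #5→P6 2·16=32, #6→P3 4·17=68. Service 534; fixed 62; total 596.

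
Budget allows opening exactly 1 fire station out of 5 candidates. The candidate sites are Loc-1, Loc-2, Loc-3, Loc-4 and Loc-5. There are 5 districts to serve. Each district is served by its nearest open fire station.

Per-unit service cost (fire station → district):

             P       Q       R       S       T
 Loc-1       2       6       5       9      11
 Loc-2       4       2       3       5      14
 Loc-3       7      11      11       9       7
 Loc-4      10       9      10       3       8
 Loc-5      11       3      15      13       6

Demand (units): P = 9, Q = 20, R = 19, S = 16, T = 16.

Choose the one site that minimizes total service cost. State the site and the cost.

With exactly 1 open, each district uses its cheapest among the chosen.
{Loc-2}: P→Loc-2 4·9=36, Q→Loc-2 2·20=40, R→Loc-2 3·19=57, S→Loc-2 5·16=80, T→Loc-2 14·16=224. Service cost 437.
{Loc-1}: service cost 553
{Loc-4}: service cost 636
Among all 5 size-1 choices, {Loc-2} is lowest.

Choose Loc-2 only; total service cost 437.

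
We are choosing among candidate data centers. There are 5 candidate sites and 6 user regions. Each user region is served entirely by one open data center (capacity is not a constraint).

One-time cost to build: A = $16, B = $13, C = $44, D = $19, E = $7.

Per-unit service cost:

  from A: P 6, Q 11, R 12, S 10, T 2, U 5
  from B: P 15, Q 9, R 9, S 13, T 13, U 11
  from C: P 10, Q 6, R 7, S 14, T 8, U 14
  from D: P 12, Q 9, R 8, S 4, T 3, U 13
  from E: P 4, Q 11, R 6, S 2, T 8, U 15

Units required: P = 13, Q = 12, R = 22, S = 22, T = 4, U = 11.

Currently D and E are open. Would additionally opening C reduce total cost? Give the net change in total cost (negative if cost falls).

Current service cost with {D, E}: 491.
Adding C: each user region re-picks its cheapest; new service cost 455, saving 36.
Extra fixed cost: 44. Net change = 44 − 36 = 8.
(Totals: 517 → 525.)

No — net change +8 (cost rises by 8).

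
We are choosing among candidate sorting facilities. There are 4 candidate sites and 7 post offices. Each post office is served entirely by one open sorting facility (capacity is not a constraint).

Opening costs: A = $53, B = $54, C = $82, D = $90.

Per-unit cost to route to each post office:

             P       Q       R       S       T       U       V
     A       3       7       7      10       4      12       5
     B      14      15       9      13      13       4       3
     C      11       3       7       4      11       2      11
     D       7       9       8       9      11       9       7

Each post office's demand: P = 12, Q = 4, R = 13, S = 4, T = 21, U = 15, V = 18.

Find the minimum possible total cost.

Minimum total cost: 494

For any fixed open set, each post office goes to its cheapest open site; total = fixed + service.
{A, C}: P→A 3·12=36, Q→C 3·4=12, R→A 7·13=91, S→C 4·4=16, T→A 4·21=84, U→C 2·15=30, V→A 5·18=90. Service 359; fixed 135; total 494.
{A, B}: service 393 + fixed 107 = 500
{A, B, C}: service 323 + fixed 189 = 512
{A, B, C, D}: service 323 + fixed 279 = 602
No other subset beats 494.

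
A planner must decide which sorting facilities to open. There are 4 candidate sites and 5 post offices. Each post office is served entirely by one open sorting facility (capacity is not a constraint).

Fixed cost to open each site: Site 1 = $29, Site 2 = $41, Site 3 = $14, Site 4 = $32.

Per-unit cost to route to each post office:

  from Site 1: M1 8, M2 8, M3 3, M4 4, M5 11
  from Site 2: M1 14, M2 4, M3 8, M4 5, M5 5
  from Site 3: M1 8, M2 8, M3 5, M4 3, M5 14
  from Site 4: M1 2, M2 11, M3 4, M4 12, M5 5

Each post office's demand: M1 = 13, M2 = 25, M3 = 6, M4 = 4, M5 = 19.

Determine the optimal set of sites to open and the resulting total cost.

For any fixed open set, each post office goes to its cheapest open site; total = fixed + service.
{Site 2, Site 4}: M1→Site 4 2·13=26, M2→Site 2 4·25=100, M3→Site 4 4·6=24, M4→Site 2 5·4=20, M5→Site 2 5·19=95. Service 265; fixed 73; total 338.
{Site 2, Site 3, Site 4}: service 257 + fixed 87 = 344
{Site 1, Site 2, Site 4}: M1→Site 4 2·13=26, M2→Site 2 4·25=100, M3→Site 1 3·6=18, M4→Site 1 4·4=16, M5→Site 2 5·19=95. Service 255; fixed 102; total 357.
{Site 1, Site 2, Site 3, Site 4}: service 251 + fixed 116 = 367
No other subset beats 338.

Open Site 2 and Site 4; minimum total cost 338.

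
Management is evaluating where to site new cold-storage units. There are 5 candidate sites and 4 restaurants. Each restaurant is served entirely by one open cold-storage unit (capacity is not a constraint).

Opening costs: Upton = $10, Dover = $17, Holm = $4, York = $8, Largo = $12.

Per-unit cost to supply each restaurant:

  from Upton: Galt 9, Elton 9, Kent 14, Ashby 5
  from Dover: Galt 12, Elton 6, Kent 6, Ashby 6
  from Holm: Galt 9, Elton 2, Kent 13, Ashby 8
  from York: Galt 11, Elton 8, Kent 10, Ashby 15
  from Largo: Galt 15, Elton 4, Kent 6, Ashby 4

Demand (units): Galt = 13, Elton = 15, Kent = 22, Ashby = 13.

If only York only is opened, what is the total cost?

Total cost: 686

Each restaurant is assigned to its cheapest site among the open ones.
{York}: Galt→York 11·13=143, Elton→York 8·15=120, Kent→York 10·22=220, Ashby→York 15·13=195. Service 678; fixed 8; total 686.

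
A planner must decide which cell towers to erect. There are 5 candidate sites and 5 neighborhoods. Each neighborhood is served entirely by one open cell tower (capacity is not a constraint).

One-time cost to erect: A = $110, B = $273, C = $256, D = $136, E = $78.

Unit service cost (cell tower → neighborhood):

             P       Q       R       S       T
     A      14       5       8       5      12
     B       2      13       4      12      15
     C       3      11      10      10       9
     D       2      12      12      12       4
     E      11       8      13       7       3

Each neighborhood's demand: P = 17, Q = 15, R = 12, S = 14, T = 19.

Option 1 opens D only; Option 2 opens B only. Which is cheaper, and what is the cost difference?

Option 1 is cheaper by 265.

Option 1: {D}: P→D 2·17=34, Q→D 12·15=180, R→D 12·12=144, S→D 12·14=168, T→D 4·19=76. Service 602; fixed 136; total 738.
Option 2: {B}: P→B 2·17=34, Q→B 13·15=195, R→B 4·12=48, S→B 12·14=168, T→B 15·19=285. Service 730; fixed 273; total 1003.
Difference: |738 − 1003| = 265.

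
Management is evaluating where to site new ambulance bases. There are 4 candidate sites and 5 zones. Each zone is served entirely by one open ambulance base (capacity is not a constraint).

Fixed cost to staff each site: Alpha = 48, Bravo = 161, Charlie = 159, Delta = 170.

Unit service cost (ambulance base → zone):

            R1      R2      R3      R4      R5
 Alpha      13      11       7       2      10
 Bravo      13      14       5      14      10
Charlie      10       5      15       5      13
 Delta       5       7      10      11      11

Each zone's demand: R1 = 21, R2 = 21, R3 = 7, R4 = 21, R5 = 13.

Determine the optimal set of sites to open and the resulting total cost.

For any fixed open set, each zone goes to its cheapest open site; total = fixed + service.
{Alpha, Delta}: R1→Delta 5·21=105, R2→Delta 7·21=147, R3→Alpha 7·7=49, R4→Alpha 2·21=42, R5→Alpha 10·13=130. Service 473; fixed 218; total 691.
{Alpha, Charlie}: service 536 + fixed 207 = 743
{Alpha}: service 725 + fixed 48 = 773
{Alpha, Bravo, Charlie, Delta}: R1→Delta 5·21=105, R2→Charlie 5·21=105, R3→Bravo 5·7=35, R4→Alpha 2·21=42, R5→Alpha 10·13=130. Service 417; fixed 538; total 955.
No other subset beats 691.

Open Alpha and Delta; minimum total cost 691.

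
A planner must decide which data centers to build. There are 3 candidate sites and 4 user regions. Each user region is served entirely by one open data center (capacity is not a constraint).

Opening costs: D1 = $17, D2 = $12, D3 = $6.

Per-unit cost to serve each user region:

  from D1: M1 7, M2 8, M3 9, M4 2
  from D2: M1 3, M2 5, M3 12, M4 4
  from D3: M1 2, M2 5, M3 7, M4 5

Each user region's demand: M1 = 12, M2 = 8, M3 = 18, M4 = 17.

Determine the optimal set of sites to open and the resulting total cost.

Open D1 and D3; minimum total cost 247.

For any fixed open set, each user region goes to its cheapest open site; total = fixed + service.
{D1, D3}: M1→D3 2·12=24, M2→D3 5·8=40, M3→D3 7·18=126, M4→D1 2·17=34. Service 224; fixed 23; total 247.
{D1, D2, D3}: service 224 + fixed 35 = 259
{D2, D3}: service 258 + fixed 18 = 276
{D3}: service 275 + fixed 6 = 281
No other subset beats 247.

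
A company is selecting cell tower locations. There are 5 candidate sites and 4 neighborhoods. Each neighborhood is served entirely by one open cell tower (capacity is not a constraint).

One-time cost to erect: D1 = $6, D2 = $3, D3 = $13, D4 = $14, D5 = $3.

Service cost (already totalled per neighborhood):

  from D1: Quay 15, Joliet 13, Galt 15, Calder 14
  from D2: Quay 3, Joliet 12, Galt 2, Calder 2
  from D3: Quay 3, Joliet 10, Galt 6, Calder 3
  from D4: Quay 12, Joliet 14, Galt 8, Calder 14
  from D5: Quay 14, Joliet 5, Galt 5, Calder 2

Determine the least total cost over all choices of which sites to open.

Minimum total cost: 18

For any fixed open set, each neighborhood goes to its cheapest open site; total = fixed + service.
{D2, D5}: Quay→D2 3, Joliet→D5 5, Galt→D2 2, Calder→D2 2. Service 12; fixed 6; total 18.
{D2}: service 19 + fixed 3 = 22
{D1, D2, D5}: Quay→D2 3, Joliet→D5 5, Galt→D2 2, Calder→D2 2. Service 12; fixed 12; total 24.
{D1, D2, D3, D4, D5}: service 12 + fixed 39 = 51
No other subset beats 18.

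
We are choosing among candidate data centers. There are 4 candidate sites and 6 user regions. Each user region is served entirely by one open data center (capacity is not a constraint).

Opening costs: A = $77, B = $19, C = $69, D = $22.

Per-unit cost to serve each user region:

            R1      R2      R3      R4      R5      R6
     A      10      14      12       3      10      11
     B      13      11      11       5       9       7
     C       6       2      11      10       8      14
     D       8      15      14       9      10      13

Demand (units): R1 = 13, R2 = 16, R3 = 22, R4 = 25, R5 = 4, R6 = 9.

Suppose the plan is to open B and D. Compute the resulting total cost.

Each user region is assigned to its cheapest site among the open ones.
{B, D}: R1→D 8·13=104, R2→B 11·16=176, R3→B 11·22=242, R4→B 5·25=125, R5→B 9·4=36, R6→B 7·9=63. Service 746; fixed 41; total 787.

Total cost: 787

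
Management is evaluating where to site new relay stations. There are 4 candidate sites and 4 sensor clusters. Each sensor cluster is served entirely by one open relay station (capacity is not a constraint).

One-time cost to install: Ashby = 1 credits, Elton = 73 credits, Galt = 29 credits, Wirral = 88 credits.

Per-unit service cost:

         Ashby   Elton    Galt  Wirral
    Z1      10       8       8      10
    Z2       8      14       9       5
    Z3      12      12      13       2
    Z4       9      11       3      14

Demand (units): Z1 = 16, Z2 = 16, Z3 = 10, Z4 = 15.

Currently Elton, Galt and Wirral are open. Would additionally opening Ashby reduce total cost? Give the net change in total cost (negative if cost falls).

Current service cost with {Elton, Galt, Wirral}: 273.
Adding Ashby: each sensor cluster re-picks its cheapest; new service cost 273, saving 0.
Extra fixed cost: 1. Net change = 1 − 0 = 1.
(Totals: 463 → 464.)

No — net change +1 (cost rises by 1).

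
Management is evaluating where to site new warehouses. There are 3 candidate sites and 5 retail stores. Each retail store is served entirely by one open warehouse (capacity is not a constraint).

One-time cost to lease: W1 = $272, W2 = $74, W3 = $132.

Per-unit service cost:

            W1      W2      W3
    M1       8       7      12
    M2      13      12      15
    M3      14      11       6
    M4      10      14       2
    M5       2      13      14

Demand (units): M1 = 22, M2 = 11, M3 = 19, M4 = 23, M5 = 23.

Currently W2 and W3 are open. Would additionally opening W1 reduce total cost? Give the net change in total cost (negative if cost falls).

Current service cost with {W2, W3}: 745.
Adding W1: each retail store re-picks its cheapest; new service cost 492, saving 253.
Extra fixed cost: 272. Net change = 272 − 253 = 19.
(Totals: 951 → 970.)

No — net change +19 (cost rises by 19).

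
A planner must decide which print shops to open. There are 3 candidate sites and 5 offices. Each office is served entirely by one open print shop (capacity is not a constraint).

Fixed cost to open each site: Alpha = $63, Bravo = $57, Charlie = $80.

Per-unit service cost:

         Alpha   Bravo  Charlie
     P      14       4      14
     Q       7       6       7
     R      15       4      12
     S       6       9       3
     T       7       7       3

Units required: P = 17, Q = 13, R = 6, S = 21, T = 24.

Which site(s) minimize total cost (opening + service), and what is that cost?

For any fixed open set, each office goes to its cheapest open site; total = fixed + service.
{Bravo, Charlie}: P→Bravo 4·17=68, Q→Bravo 6·13=78, R→Bravo 4·6=24, S→Charlie 3·21=63, T→Charlie 3·24=72. Service 305; fixed 137; total 442.
{Alpha, Bravo, Charlie}: service 305 + fixed 200 = 505
{Alpha, Bravo}: service 464 + fixed 120 = 584
{Bravo}: service 527 + fixed 57 = 584
(All 7 nonempty subsets were checked; Bravo and Charlie is lowest.)

Open Bravo and Charlie; minimum total cost 442.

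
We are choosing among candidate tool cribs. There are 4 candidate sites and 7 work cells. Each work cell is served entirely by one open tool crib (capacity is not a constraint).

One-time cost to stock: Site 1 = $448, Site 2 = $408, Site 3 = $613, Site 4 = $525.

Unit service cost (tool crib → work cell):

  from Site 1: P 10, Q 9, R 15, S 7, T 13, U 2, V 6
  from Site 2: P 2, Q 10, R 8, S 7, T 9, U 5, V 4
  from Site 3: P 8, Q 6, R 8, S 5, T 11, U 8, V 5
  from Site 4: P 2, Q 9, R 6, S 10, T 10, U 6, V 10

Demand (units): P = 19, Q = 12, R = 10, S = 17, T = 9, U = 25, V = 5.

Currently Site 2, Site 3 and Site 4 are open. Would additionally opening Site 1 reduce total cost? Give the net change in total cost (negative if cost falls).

Current service cost with {Site 2, Site 3, Site 4}: 481.
Adding Site 1: each work cell re-picks its cheapest; new service cost 406, saving 75.
Extra fixed cost: 448. Net change = 448 − 75 = 373.
(Totals: 2027 → 2400.)

No — net change +373 (cost rises by 373).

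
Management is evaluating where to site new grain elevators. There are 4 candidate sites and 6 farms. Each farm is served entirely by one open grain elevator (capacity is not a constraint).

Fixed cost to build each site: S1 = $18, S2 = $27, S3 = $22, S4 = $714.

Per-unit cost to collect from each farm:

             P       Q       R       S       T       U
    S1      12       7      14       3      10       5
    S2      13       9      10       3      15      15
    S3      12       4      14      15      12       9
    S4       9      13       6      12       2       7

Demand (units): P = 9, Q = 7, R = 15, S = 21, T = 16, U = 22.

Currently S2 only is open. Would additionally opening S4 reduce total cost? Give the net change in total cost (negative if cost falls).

Current service cost with {S2}: 963.
Adding S4: each farm re-picks its cheapest; new service cost 483, saving 480.
Extra fixed cost: 714. Net change = 714 − 480 = 234.
(Totals: 990 → 1224.)

No — net change +234 (cost rises by 234).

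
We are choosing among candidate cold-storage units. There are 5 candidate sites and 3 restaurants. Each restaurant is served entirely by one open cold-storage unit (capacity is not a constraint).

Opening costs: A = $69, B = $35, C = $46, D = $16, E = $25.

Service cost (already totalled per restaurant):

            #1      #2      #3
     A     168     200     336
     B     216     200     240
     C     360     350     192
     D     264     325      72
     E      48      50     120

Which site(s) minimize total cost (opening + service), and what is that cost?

For any fixed open set, each restaurant goes to its cheapest open site; total = fixed + service.
{D, E}: #1→E 48, #2→E 50, #3→D 72. Service 170; fixed 41; total 211.
{E}: #1→E 48, #2→E 50, #3→E 120. Service 218; fixed 25; total 243.
{B, D, E}: #1→E 48, #2→E 50, #3→D 72. Service 170; fixed 76; total 246.
{A, B, C, D, E}: service 170 + fixed 191 = 361
No other subset beats 211.

Open D and E; minimum total cost 211.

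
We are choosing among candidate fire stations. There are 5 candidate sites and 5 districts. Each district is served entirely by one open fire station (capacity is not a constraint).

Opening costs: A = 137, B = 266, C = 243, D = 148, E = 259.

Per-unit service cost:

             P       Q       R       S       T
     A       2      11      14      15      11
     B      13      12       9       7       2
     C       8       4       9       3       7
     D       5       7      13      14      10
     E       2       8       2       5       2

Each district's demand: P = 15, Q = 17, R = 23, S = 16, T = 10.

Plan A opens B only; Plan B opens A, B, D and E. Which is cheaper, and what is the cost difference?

Plan A is cheaper by 101.

Plan A: {B}: P→B 13·15=195, Q→B 12·17=204, R→B 9·23=207, S→B 7·16=112, T→B 2·10=20. Service 738; fixed 266; total 1004.
Plan B: {A, B, D, E}: P→A 2·15=30, Q→D 7·17=119, R→E 2·23=46, S→E 5·16=80, T→B 2·10=20. Service 295; fixed 810; total 1105.
Difference: |1004 − 1105| = 101.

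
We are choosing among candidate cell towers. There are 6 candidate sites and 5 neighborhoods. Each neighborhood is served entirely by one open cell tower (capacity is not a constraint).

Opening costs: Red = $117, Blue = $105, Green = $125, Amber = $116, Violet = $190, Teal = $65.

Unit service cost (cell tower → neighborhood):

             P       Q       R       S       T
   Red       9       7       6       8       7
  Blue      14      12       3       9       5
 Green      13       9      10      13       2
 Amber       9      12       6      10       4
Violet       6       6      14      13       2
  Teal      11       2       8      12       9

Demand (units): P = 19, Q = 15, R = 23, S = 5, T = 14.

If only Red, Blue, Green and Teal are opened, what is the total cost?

Total cost: 750

Each neighborhood is assigned to its cheapest site among the open ones.
{Red, Blue, Green, Teal}: P→Red 9·19=171, Q→Teal 2·15=30, R→Blue 3·23=69, S→Red 8·5=40, T→Green 2·14=28. Service 338; fixed 412; total 750.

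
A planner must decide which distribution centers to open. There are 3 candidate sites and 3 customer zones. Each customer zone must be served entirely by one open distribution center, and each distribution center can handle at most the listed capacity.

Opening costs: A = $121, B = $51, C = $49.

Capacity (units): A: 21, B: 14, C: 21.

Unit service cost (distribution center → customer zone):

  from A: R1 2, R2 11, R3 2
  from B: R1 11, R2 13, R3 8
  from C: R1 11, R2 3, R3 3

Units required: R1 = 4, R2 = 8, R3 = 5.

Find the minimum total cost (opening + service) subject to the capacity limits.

Open {C}: R1→C 11·4=44, R2→C 3·8=24, R3→C 3·5=15.
Loads: C carries 17/21. Service 83; fixed 49; total 132.
Next best feasible plan costs 183.

Minimum total cost: 132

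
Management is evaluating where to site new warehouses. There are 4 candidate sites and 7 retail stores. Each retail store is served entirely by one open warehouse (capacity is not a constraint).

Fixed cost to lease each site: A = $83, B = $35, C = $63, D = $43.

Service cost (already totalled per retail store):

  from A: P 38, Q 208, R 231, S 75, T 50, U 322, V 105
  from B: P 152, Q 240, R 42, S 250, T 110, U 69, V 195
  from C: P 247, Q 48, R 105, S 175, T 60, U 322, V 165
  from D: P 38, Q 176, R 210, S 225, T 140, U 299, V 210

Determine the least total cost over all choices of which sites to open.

Minimum total cost: 608

For any fixed open set, each retail store goes to its cheapest open site; total = fixed + service.
{A, B, C}: P→A 38, Q→C 48, R→B 42, S→A 75, T→A 50, U→B 69, V→A 105. Service 427; fixed 181; total 608.
{A, B, C, D}: P→A 38, Q→C 48, R→B 42, S→A 75, T→A 50, U→B 69, V→A 105. Service 427; fixed 224; total 651.
{A, B}: service 587 + fixed 118 = 705
{B}: service 1058 + fixed 35 = 1093
No other subset beats 608.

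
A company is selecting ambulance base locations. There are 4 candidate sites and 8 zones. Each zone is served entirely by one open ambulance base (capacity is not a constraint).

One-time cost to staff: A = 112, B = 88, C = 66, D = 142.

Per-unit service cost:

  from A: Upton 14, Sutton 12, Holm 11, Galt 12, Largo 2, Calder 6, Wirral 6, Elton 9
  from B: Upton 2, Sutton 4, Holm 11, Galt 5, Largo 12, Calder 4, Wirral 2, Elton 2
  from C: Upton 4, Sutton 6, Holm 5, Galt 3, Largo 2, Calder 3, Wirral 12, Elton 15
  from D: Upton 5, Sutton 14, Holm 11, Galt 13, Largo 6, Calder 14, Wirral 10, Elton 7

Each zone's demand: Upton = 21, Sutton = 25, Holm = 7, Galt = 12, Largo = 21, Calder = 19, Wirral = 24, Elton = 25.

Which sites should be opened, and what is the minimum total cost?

For any fixed open set, each zone goes to its cheapest open site; total = fixed + service.
{B, C}: Upton→B 2·21=42, Sutton→B 4·25=100, Holm→C 5·7=35, Galt→C 3·12=36, Largo→C 2·21=42, Calder→C 3·19=57, Wirral→B 2·24=48, Elton→B 2·25=50. Service 410; fixed 154; total 564.
{A, B, C}: service 410 + fixed 266 = 676
{A, B}: service 495 + fixed 200 = 695
{A, B, C, D}: service 410 + fixed 408 = 818
No other subset beats 564.

Open B and C; minimum total cost 564.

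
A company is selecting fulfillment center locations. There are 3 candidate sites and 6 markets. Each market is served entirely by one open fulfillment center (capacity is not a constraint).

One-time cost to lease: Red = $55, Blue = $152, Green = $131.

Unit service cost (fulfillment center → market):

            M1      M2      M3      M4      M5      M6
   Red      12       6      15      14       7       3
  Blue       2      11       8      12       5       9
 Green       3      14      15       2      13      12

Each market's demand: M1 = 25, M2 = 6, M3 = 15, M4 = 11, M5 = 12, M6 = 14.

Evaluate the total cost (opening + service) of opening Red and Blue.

Each market is assigned to its cheapest site among the open ones.
{Red, Blue}: M1→Blue 2·25=50, M2→Red 6·6=36, M3→Blue 8·15=120, M4→Blue 12·11=132, M5→Blue 5·12=60, M6→Red 3·14=42. Service 440; fixed 207; total 647.

Total cost: 647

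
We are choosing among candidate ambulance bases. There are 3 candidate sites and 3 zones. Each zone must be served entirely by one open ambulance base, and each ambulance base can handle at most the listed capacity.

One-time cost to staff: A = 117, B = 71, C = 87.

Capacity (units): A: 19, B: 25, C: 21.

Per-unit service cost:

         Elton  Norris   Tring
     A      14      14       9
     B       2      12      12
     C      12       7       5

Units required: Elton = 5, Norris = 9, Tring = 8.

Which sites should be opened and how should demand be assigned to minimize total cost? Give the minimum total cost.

Open {B, C}: Elton→B 2·5=10, Norris→C 7·9=63, Tring→C 5·8=40.
Loads: B carries 5/25, C carries 17/21. Service 113; fixed 158; total 271.
Next best feasible plan costs 285.

Minimum total cost: 271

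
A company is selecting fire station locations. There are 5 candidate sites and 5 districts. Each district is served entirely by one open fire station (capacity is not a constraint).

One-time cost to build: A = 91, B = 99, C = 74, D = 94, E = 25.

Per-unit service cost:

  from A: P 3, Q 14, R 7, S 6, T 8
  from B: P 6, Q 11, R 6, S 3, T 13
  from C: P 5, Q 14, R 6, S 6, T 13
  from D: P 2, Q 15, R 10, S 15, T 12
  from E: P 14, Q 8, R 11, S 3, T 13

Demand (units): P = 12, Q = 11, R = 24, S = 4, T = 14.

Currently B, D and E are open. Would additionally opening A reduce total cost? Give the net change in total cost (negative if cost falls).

No — net change +35 (cost rises by 35).

Current service cost with {B, D, E}: 436.
Adding A: each district re-picks its cheapest; new service cost 380, saving 56.
Extra fixed cost: 91. Net change = 91 − 56 = 35.
(Totals: 654 → 689.)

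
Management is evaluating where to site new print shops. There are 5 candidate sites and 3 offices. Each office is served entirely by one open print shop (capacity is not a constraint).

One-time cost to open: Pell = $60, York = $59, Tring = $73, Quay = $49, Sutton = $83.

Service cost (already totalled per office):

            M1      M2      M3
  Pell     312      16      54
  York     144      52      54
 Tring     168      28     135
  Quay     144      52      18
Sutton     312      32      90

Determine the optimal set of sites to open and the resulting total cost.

For any fixed open set, each office goes to its cheapest open site; total = fixed + service.
{Quay}: M1→Quay 144, M2→Quay 52, M3→Quay 18. Service 214; fixed 49; total 263.
{Pell, Quay}: M1→Quay 144, M2→Pell 16, M3→Quay 18. Service 178; fixed 109; total 287.
{York}: service 250 + fixed 59 = 309
{Pell, York, Tring, Quay, Sutton}: M1→York 144, M2→Pell 16, M3→Quay 18. Service 178; fixed 324; total 502.
No other subset beats 263.

Open Quay only; minimum total cost 263.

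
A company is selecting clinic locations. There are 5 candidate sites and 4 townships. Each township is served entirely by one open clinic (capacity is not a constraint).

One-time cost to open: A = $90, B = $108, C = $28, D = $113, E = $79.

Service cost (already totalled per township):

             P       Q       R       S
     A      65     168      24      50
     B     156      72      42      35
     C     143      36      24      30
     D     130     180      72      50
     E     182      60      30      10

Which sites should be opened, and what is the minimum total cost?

Open C only; minimum total cost 261.

For any fixed open set, each township goes to its cheapest open site; total = fixed + service.
{C}: P→C 143, Q→C 36, R→C 24, S→C 30. Service 233; fixed 28; total 261.
{A, C}: service 155 + fixed 118 = 273
{C, E}: service 213 + fixed 107 = 320
{A, B, C, D, E}: P→A 65, Q→C 36, R→A 24, S→E 10. Service 135; fixed 418; total 553.
No other subset beats 261.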